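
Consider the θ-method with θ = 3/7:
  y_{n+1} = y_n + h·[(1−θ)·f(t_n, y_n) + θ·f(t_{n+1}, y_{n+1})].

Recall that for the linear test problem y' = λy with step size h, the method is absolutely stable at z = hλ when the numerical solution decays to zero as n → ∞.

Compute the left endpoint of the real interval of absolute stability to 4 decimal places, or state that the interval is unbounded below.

left endpoint -14.0000.

Set f=λy, z=hλ:
  y_{n+1} = y_n + z·[4/7·y_n + 3/7·y_{n+1}] ⇒ (1 − 3/7z)y_{n+1} = (1 + 4/7z)y_n
  so R(z) = (1 + 4/7z)/(1 − 3/7z).

Solve |R(x)|<1 on ℝ⁻.
x=-0.92: |R|=0.3402
R=−1: 1+4/7x = −1+3/7x ⇒ -1/7x=2 ⇒ x=2/(-1/7)=-14.0000
Confirm numerically:
  x=-13.593: |R|=0.99148 <1
  x=-10.857: |R|=0.92057 <1
  x=-10.490: |R|=0.90876 <1
  x=-10.356: |R|=0.90428 <1
  x=-14.360: |R|=1.00719 >1
  x=-14.217: |R|=1.00437 >1
  x=-14.165: |R|=1.00333 >1
So |R|<1 on (-14.0000, 0).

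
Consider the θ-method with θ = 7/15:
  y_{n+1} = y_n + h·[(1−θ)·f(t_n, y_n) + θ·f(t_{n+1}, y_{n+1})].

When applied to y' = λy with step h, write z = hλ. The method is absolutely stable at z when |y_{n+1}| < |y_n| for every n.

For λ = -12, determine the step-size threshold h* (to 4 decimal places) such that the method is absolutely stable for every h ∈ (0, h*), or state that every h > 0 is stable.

Set f=λy, z=hλ:
  y_{n+1} = y_n + z·[8/15·y_n + 7/15·y_{n+1}] ⇒ (1 − 7/15z)y_{n+1} = (1 + 8/15z)y_n
  so R(z) = (1 + 8/15z)/(1 − 7/15z).

Solve |R(x)|<1 on ℝ⁻.
x=-1.44: |R|=0.1388
R=−1: 1+8/15x = −1+7/15x ⇒ -1/15x=2 ⇒ x=2/(-1/15)=-30.0000
Confirm numerically:
  x=-23.710: |R|=0.96524 <1
  x=-19.807: |R|=0.93366 <1
  x=-17.777: |R|=0.91234 <1
  x=-13.365: |R|=0.84676 <1
  x=-30.359: |R|=1.00158 >1
  x=-30.338: |R|=1.00149 >1
  x=-30.126: |R|=1.00056 >1
So |R|<1 on (-30.0000, 0).

(-30.0000,0); λ=-12 ⇒ h* = (30)/12 = 2.5000.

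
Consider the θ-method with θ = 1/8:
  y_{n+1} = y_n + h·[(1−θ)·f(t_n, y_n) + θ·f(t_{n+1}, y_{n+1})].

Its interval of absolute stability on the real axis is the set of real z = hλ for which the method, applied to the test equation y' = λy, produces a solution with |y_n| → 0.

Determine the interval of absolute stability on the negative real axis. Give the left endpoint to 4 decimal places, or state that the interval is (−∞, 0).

With y'=λy (z=hλ):
  y_{n+1} = y_n + z·[7/8·y_n + 1/8·y_{n+1}] ⇒ (1 − 1/8z)y_{n+1} = (1 + 7/8z)y_n
  so R(z) = (1 + 7/8z)/(1 − 1/8z).

Find x<0 with |R(x)|<1.
x=-1.36: |R|=0.1624
R=−1: 1+7/8x = −1+1/8x ⇒ -3/4x=2 ⇒ x=2/(-3/4)=-2.6667
Confirm numerically:
  x=-1.979: |R|=0.58653 <1
  x=-1.428: |R|=0.21171 <1
  x=-1.195: |R|=0.03970 <1
  x=-3.240: |R|=1.30605 >1
  x=-3.206: |R|=1.28877 >1
Stable set (-2.6667, 0).

(-2.6667, 0).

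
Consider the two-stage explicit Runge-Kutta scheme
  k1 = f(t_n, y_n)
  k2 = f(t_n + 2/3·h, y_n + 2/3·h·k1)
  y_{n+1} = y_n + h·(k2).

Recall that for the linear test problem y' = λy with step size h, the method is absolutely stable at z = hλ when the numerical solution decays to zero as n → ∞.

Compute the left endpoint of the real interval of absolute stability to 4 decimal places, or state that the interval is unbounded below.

z* = -1.5000.

Test eqn y'=λy, z=hλ:
  k1=λy_n ⇒ h·k1=z·y_n;  k2=λ(1+2/3z)y_n ⇒ h·k2=z(1+2/3z)y_n
  y_{n+1}/y_n = 1 + z(1+2/3z) = 1 + z + 2/3z²
  R(z) = 1 + z + 2/3z².

Need |R(x)|<1, x<0.
x=-0.55: |R|=0.6517
R=1: x+2/3x²=0 ⇒ x=−3/2=-1.5000; min R=1−1/(4·2/3)=0.6250>−1
Confirm numerically:
  x=-1.441: |R|=0.94332 <1
  x=-0.889: |R|=0.63788 <1
  x=-0.880: |R|=0.63627 <1
  x=-2.098: |R|=1.83640 >1
  x=-1.594: |R|=1.09989 >1
Interval (-1.5000, 0).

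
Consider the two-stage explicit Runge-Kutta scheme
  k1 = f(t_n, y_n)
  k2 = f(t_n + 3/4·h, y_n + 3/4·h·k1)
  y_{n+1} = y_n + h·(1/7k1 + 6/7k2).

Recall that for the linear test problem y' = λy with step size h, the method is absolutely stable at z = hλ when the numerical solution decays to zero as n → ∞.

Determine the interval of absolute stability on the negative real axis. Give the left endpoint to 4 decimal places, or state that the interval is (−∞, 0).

z∈(-1.5556,0).

With y'=λy (z=hλ):
  k1=λy_n ⇒ h·k1=z·y_n;  k2=λ(1+3/4z)y_n ⇒ h·k2=z(1+3/4z)y_n
  y_{n+1}/y_n = 1 + 1/7z + 6/7z(1+3/4z) = 1 + z + 9/14z²
  so R(z) = 1 + z + 9/14z².

Find x<0 with |R(x)|<1.
x=-1.28: |R|=0.7733
R=1: x+9/14x²=0 ⇒ x=−14/9=-1.5556; min R=1−1/(4·9/14)=0.6111>−1
Confirm numerically:
  x=-1.105: |R|=0.67994 <1
  x=-0.747: |R|=0.61172 <1
  x=-0.636: |R|=0.62403 <1
  x=-2.004: |R|=1.57772 >1
  x=-1.755: |R|=1.22502 >1
So |R|<1 on (-1.5556, 0).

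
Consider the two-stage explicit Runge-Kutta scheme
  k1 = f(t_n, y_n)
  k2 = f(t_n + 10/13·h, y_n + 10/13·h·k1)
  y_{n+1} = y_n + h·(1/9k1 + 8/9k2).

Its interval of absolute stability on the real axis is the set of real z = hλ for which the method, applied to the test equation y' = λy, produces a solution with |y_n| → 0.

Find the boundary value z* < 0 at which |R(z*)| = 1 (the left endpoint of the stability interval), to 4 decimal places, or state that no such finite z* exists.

With y'=λy (z=hλ):
  k1=λy_n ⇒ h·k1=z·y_n;  k2=λ(1+10/13z)y_n ⇒ h·k2=z(1+10/13z)y_n
  y_{n+1}/y_n = 1 + 1/9z + 8/9z(1+10/13z) = 1 + z + 80/117z²
  R(z) = 1 + z + 80/117z².

Find x<0 with |R(x)|<1.
x=-1.59: |R|=1.1386
R=1: x+80/117x²=0 ⇒ x=−117/80=-1.4625; min R=1−1/(4·80/117)=0.6344>−1
Confirm numerically:
  x=-1.106: |R|=0.73040 <1
  x=-0.922: |R|=0.65925 <1
  x=-0.863: |R|=0.64624 <1
  x=-0.732: |R|=0.63438 <1
  x=-1.994: |R|=1.72466 >1
  x=-1.929: |R|=1.61530 >1
So |R|<1 on (-1.4625, 0).

left endpoint -1.4625.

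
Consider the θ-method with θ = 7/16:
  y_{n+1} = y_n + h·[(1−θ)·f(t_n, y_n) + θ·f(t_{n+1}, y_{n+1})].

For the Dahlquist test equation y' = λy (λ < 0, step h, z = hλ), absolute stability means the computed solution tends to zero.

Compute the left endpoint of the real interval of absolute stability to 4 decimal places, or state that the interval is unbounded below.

z* = -16.0000.

Set f=λy, z=hλ:
  y_{n+1} = y_n + z·[9/16·y_n + 7/16·y_{n+1}] ⇒ (1 − 7/16z)y_{n+1} = (1 + 9/16z)y_n
  Hence R(z) = (1 + 9/16z)/(1 − 7/16z).

Boundary: |R(x)|=1, x<0.
x=-0.47: |R|=0.6102
R=−1: 1+9/16x = −1+7/16x ⇒ -1/8x=2 ⇒ x=2/(-1/8)=-16.0000
Confirm numerically:
  x=-15.935: |R|=0.99898 <1
  x=-15.924: |R|=0.99881 <1
  x=-7.391: |R|=0.74581 <1
  x=-6.875: |R|=0.71540 <1
  x=-16.492: |R|=1.00749 >1
  x=-16.454: |R|=1.00692 >1
Interval (-16.0000, 0).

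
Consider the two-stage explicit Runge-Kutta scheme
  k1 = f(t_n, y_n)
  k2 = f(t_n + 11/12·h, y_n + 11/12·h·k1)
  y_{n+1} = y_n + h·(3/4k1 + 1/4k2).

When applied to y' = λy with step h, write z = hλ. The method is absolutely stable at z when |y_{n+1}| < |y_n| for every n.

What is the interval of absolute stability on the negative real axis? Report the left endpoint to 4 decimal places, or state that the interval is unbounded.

(-4.3636, 0).

Set f=λy, z=hλ:
  k1=λy_n ⇒ h·k1=z·y_n;  k2=λ(1+11/12z)y_n ⇒ h·k2=z(1+11/12z)y_n
  y_{n+1}/y_n = 1 + 3/4z + 1/4z(1+11/12z) = 1 + z + 11/48z²
  R(z) = 1 + z + 11/48z².

Solve |R(x)|<1 on ℝ⁻.
x=-1.17: |R|=0.1437
R=1: x+11/48x²=0 ⇒ x=−48/11=-4.3636; min R=1−1/(4·11/48)=-0.0909>−1
Confirm numerically:
  x=-3.287: |R|=0.18900 <1
  x=-3.160: |R|=0.12837 <1
  x=-3.115: |R|=0.10866 <1
  x=-1.838: |R|=0.06382 <1
  x=-4.822: |R|=1.50651 >1
  x=-4.624: |R|=1.27590 >1
Stable set (-4.3636, 0).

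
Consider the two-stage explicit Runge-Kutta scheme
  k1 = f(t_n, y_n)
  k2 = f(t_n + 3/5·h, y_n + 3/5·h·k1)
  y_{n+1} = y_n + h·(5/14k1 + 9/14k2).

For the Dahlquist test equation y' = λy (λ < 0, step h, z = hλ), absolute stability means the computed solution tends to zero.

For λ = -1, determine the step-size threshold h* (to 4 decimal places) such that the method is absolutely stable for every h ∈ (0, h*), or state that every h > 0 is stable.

On y'=λy, z=hλ:
  k1=λy_n ⇒ h·k1=z·y_n;  k2=λ(1+3/5z)y_n ⇒ h·k2=z(1+3/5z)y_n
  y_{n+1}/y_n = 1 + 5/14z + 9/14z(1+3/5z) = 1 + z + 27/70z²
  so R(z) = 1 + z + 27/70z².

Solve |R(x)|<1 on ℝ⁻.
x=-0.56: |R|=0.5610
R=1: x+27/70x²=0 ⇒ x=−70/27=-2.5926; min R=1−1/(4·27/70)=0.3519>−1
Confirm numerically:
  x=-2.473: |R|=0.88592 <1
  x=-1.999: |R|=0.54231 <1
  x=-1.372: |R|=0.35406 <1
  x=-3.045: |R|=1.53135 >1
  x=-2.916: |R|=1.36375 >1
  x=-2.860: |R|=1.29499 >1
Interval (-2.5926, 0).

(-2.5926,0); λ=-1 ⇒ h* = (70/27)/1 = 2.5926.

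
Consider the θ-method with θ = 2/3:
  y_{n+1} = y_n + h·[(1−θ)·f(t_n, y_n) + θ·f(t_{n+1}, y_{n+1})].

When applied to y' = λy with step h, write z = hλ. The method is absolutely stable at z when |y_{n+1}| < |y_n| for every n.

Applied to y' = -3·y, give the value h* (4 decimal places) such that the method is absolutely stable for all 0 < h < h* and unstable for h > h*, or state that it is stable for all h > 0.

unbounded; (−∞, 0). Any h>0 works for λ=-3.

On y'=λy, z=hλ:
  y_{n+1} = y_n + z·[1/3·y_n + 2/3·y_{n+1}] ⇒ (1 − 2/3z)y_{n+1} = (1 + 1/3z)y_n
  R(z) = (1 + 1/3z)/(1 − 2/3z).

Boundary: |R(x)|=1, x<0.
x=-1.33: |R|=0.2951
x=-2: |R|=0.1429
x=-10: |R|=0.3043
x=-100: |R|=0.4778
θ=2/3≥1/2 ⇒ |1+1/3x|<|1−2/3x| ∀x<0 ⇒ stable on all of ℝ⁻.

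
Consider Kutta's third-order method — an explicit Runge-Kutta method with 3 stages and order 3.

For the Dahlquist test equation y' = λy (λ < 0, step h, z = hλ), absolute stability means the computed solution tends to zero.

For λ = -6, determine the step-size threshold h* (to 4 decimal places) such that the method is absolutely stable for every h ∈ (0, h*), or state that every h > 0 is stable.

Test eqn y'=λy, z=hλ:
  order 3, 3-stage ⇒ R(z)=1+z+z^2/2+z^3/6
  (e.g. R(-1.02)=0.32333, |R|=0.32333)

Need |R(x)|<1, x<0.
x=-1.02: |R|=0.3233
|R(-2.71)|=1.3550 |R(-2.18)|=0.5305 |R(-2.04)|=0.3741
Bisect:
  x_lo=-3.0181 |R|=2.0456  x_hi=-0.1174 |R|=0.8892
  mid=-1.56774 |R|=0.01896 →hi
  mid=-2.29292 |R|=0.67334 →hi
  mid=-2.65551 |R|=1.25063 →lo
  mid=-2.47421 |R|=0.93776 →hi
  mid=-2.56486 |R|=1.08777 →lo
  mid=-2.51954 |R|=1.01120 →lo
  mid=-2.49688 |R|=0.97410 →hi
  ...
  [-2.51281,-2.51263] ⇒ x*=-2.5127
So |R|<1 on (-2.5127, 0).

(-2.5127,0); λ=-6 ⇒ h* = 0.4188.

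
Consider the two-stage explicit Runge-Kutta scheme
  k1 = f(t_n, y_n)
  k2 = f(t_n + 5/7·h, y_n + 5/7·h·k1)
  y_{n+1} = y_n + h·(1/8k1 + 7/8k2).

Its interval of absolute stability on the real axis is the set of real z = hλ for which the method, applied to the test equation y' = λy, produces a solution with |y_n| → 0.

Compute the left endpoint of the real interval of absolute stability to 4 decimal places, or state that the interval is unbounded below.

On y'=λy, z=hλ:
  k1=λy_n ⇒ h·k1=z·y_n;  k2=λ(1+5/7z)y_n ⇒ h·k2=z(1+5/7z)y_n
  y_{n+1}/y_n = 1 + 1/8z + 7/8z(1+5/7z) = 1 + z + 5/8z²
  Hence R(z) = 1 + z + 5/8z².

Find x<0 with |R(x)|<1.
x=-1.08: |R|=0.6490
R=1: x+5/8x²=0 ⇒ x=−8/5=-1.6000; min R=1−1/(4·5/8)=0.6000>−1
Confirm numerically:
  x=-1.512: |R|=0.91684 <1
  x=-1.437: |R|=0.85361 <1
  x=-1.247: |R|=0.72488 <1
  x=-0.728: |R|=0.60324 <1
  x=-1.666: |R|=1.06872 >1
  x=-1.655: |R|=1.05689 >1
So |R|<1 on (-1.6000, 0).

left endpoint -1.6000.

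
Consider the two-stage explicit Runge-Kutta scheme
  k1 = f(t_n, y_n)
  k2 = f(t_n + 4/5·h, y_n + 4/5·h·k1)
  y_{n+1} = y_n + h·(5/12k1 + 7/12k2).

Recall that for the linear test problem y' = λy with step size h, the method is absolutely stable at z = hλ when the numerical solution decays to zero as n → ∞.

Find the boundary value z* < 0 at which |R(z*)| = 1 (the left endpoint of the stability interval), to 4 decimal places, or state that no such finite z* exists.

z* = -2.1429.

With y'=λy (z=hλ):
  k1=λy_n ⇒ h·k1=z·y_n;  k2=λ(1+4/5z)y_n ⇒ h·k2=z(1+4/5z)y_n
  y_{n+1}/y_n = 1 + 5/12z + 7/12z(1+4/5z) = 1 + z + 7/15z²
  R(z) = 1 + z + 7/15z².

Need |R(x)|<1, x<0.
x=-1.78: |R|=0.6986
R=1: x+7/15x²=0 ⇒ x=−15/7=-2.1429; min R=1−1/(4·7/15)=0.4643>−1
Confirm numerically:
  x=-1.492: |R|=0.54683 <1
  x=-1.356: |R|=0.50208 <1
  x=-0.981: |R|=0.46810 <1
  x=-2.652: |R|=1.63012 >1
  x=-2.622: |R|=1.58628 >1
  x=-2.507: |R|=1.42602 >1
So |R|<1 on (-2.1429, 0).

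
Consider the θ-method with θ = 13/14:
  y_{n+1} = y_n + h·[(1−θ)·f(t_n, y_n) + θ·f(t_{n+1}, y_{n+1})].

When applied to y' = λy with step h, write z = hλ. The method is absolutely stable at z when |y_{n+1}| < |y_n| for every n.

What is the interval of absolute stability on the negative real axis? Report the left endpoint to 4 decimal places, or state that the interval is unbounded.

With y'=λy (z=hλ):
  y_{n+1} = y_n + z·[1/14·y_n + 13/14·y_{n+1}] ⇒ (1 − 13/14z)y_{n+1} = (1 + 1/14z)y_n
  R(z) = (1 + 1/14z)/(1 − 13/14z).

Solve |R(x)|<1 on ℝ⁻.
x=-0.84: |R|=0.5281
x=-2: |R|=0.3000
x=-10: |R|=0.0278
x=-100: |R|=0.0654
θ=13/14≥1/2 ⇒ |1+1/14x|<|1−13/14x| ∀x<0 ⇒ unbounded interval.

unbounded; (−∞, 0).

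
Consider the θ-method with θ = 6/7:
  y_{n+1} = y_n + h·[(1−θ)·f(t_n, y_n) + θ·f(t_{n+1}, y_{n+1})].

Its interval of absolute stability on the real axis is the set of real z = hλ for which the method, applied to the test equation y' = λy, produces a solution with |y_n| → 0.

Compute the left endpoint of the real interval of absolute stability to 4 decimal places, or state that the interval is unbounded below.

On y'=λy, z=hλ:
  y_{n+1} = y_n + z·[1/7·y_n + 6/7·y_{n+1}] ⇒ (1 − 6/7z)y_{n+1} = (1 + 1/7z)y_n
  R(z) = (1 + 1/7z)/(1 − 6/7z).

Need |R(x)|<1, x<0.
x=-1.34: |R|=0.3763
x=-2: |R|=0.2632
x=-10: |R|=0.0448
x=-100: |R|=0.1532
θ=6/7≥1/2 ⇒ |1+1/7x|<|1−6/7x| ∀x<0 ⇒ interval (−∞,0).

unbounded; (−∞, 0).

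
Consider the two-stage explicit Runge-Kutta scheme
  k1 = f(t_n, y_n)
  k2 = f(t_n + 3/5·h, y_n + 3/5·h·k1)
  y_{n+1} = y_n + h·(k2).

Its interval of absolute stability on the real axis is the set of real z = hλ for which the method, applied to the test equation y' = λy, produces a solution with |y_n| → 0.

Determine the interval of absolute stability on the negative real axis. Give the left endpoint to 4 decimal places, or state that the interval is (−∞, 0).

Set f=λy, z=hλ:
  k1=λy_n ⇒ h·k1=z·y_n;  k2=λ(1+3/5z)y_n ⇒ h·k2=z(1+3/5z)y_n
  y_{n+1}/y_n = 1 + z(1+3/5z) = 1 + z + 3/5z²
  R(z) = 1 + z + 3/5z².

Solve |R(x)|<1 on ℝ⁻.
x=-1.07: |R|=0.6169
R=1: x+3/5x²=0 ⇒ x=−5/3=-1.6667; min R=1−1/(4·3/5)=0.5833>−1
Confirm numerically:
  x=-1.578: |R|=0.91605 <1
  x=-0.983: |R|=0.59677 <1
  x=-0.894: |R|=0.58554 <1
  x=-0.785: |R|=0.58474 <1
  x=-2.034: |R|=1.44829 >1
  x=-1.810: |R|=1.15566 >1
Stable set (-1.6667, 0).

(-1.6667, 0).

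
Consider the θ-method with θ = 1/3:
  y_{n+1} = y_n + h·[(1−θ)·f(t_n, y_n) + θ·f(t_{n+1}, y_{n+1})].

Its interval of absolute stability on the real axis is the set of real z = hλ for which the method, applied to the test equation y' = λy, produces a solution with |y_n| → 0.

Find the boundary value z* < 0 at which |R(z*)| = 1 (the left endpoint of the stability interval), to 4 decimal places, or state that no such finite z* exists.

Set f=λy, z=hλ:
  y_{n+1} = y_n + z·[2/3·y_n + 1/3·y_{n+1}] ⇒ (1 − 1/3z)y_{n+1} = (1 + 2/3z)y_n
  R(z) = (1 + 2/3z)/(1 − 1/3z).

Find x<0 with |R(x)|<1.
x=-0.65: |R|=0.4658
R=−1: 1+2/3x = −1+1/3x ⇒ -1/3x=2 ⇒ x=2/(-1/3)=-6.0000
Confirm numerically:
  x=-5.071: |R|=0.88490 <1
  x=-3.103: |R|=0.52532 <1
  x=-3.040: |R|=0.50993 <1
  x=-6.436: |R|=1.04621 >1
  x=-6.349: |R|=1.03733 >1
  x=-6.031: |R|=1.00343 >1
So |R|<1 on (-6.0000, 0).

z* = -6.0000.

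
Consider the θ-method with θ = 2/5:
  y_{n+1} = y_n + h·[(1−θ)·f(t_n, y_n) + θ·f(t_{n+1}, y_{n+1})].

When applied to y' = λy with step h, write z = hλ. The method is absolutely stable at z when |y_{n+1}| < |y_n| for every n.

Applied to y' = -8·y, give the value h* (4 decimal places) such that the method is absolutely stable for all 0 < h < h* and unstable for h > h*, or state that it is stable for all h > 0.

(-10.0000,0); λ=-8 ⇒ h* = (10)/8 = 1.2500.

With y'=λy (z=hλ):
  y_{n+1} = y_n + z·[3/5·y_n + 2/5·y_{n+1}] ⇒ (1 − 2/5z)y_{n+1} = (1 + 3/5z)y_n
  R(z) = (1 + 3/5z)/(1 − 2/5z).

Find x<0 with |R(x)|<1.
x=-0.47: |R|=0.6044
R=−1: 1+3/5x = −1+2/5x ⇒ -1/5x=2 ⇒ x=2/(-1/5)=-10.0000
Confirm numerically:
  x=-9.975: |R|=0.99900 <1
  x=-5.209: |R|=0.68926 <1
  x=-5.192: |R|=0.68747 <1
  x=-4.447: |R|=0.60033 <1
  x=-10.367: |R|=1.01426 >1
  x=-10.096: |R|=1.00381 >1
So |R|<1 on (-10.0000, 0).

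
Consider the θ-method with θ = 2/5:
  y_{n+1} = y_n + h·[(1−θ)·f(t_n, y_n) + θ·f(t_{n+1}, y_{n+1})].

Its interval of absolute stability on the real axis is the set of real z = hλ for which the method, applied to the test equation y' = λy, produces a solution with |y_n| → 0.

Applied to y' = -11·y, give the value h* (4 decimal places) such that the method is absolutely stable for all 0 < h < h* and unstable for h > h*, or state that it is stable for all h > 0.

(-10.0000,0); λ=-11 ⇒ h* = (10)/11 = 0.9091.

Test eqn y'=λy, z=hλ:
  y_{n+1} = y_n + z·[3/5·y_n + 2/5·y_{n+1}] ⇒ (1 − 2/5z)y_{n+1} = (1 + 3/5z)y_n
  so R(z) = (1 + 3/5z)/(1 − 2/5z).

Boundary: |R(x)|=1, x<0.
x=-1.46: |R|=0.0783
R=−1: 1+3/5x = −1+2/5x ⇒ -1/5x=2 ⇒ x=2/(-1/5)=-10.0000
Confirm numerically:
  x=-8.916: |R|=0.95252 <1
  x=-6.016: |R|=0.76609 <1
  x=-4.976: |R|=0.66399 <1
  x=-4.224: |R|=0.57049 <1
  x=-10.478: |R|=1.01842 >1
  x=-10.447: |R|=1.01726 >1
  x=-10.422: |R|=1.01633 >1
Interval (-10.0000, 0).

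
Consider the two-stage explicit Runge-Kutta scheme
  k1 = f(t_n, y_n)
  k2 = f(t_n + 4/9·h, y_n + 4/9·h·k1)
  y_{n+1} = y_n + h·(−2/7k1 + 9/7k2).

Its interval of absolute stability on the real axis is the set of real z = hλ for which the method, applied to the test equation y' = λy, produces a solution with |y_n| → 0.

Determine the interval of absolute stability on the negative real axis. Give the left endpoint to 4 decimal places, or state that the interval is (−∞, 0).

(-1.7500, 0).

On y'=λy, z=hλ:
  k1=λy_n ⇒ h·k1=z·y_n;  k2=λ(1+4/9z)y_n ⇒ h·k2=z(1+4/9z)y_n
  y_{n+1}/y_n = 1 − 2/7z + 9/7z(1+4/9z) = 1 + z + 4/7z²
  R(z) = 1 + z + 4/7z².

Find x<0 with |R(x)|<1.
x=-1.29: |R|=0.6609
R=1: x+4/7x²=0 ⇒ x=−7/4=-1.7500; min R=1−1/(4·4/7)=0.5625>−1
Confirm numerically:
  x=-1.021: |R|=0.57468 <1
  x=-1.018: |R|=0.57419 <1
  x=-0.913: |R|=0.56333 <1
  x=-0.752: |R|=0.57115 <1
  x=-2.349: |R|=1.80403 >1
  x=-2.333: |R|=1.77722 >1
  x=-2.163: |R|=1.51047 >1
Interval (-1.7500, 0).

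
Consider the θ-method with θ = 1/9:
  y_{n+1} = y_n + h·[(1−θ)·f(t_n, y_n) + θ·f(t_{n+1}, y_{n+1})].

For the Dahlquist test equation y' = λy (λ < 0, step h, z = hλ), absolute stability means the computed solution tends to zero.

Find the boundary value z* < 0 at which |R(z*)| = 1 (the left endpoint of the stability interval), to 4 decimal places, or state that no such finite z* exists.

On y'=λy, z=hλ:
  y_{n+1} = y_n + z·[8/9·y_n + 1/9·y_{n+1}] ⇒ (1 − 1/9z)y_{n+1} = (1 + 8/9z)y_n
  so R(z) = (1 + 8/9z)/(1 − 1/9z).

Find x<0 with |R(x)|<1.
x=-1.27: |R|=0.1130
R=−1: 1+8/9x = −1+1/9x ⇒ -7/9x=2 ⇒ x=2/(-7/9)=-2.5714
Confirm numerically:
  x=-2.455: |R|=0.92885 <1
  x=-1.609: |R|=0.36497 <1
  x=-1.119: |R|=0.00474 <1
  x=-2.798: |R|=1.13443 >1
  x=-2.718: |R|=1.08756 >1
So |R|<1 on (-2.5714, 0).

z* = -2.5714.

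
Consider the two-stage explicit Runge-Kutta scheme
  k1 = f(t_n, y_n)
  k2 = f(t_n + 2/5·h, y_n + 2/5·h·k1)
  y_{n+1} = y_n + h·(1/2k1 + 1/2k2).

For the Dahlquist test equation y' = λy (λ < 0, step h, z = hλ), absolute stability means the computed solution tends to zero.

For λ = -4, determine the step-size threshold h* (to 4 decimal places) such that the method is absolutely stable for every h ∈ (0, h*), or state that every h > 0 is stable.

Test eqn y'=λy, z=hλ:
  k1=λy_n ⇒ h·k1=z·y_n;  k2=λ(1+2/5z)y_n ⇒ h·k2=z(1+2/5z)y_n
  y_{n+1}/y_n = 1 + 1/2z + 1/2z(1+2/5z) = 1 + z + 1/5z²
  so R(z) = 1 + z + 1/5z².

Boundary: |R(x)|=1, x<0.
x=-1.07: |R|=0.1590
R=1: x+1/5x²=0 ⇒ x=−5=-5.0000; min R=1−1/(4·1/5)=-0.2500>−1
Confirm numerically:
  x=-3.901: |R|=0.14256 <1
  x=-3.599: |R|=0.00844 <1
  x=-2.755: |R|=0.23699 <1
  x=-2.185: |R|=0.23015 <1
  x=-5.235: |R|=1.24605 >1
  x=-5.131: |R|=1.13443 >1
Interval (-5.0000, 0).

(-5.0000,0); λ=-4 ⇒ h* = (5)/4 = 1.2500.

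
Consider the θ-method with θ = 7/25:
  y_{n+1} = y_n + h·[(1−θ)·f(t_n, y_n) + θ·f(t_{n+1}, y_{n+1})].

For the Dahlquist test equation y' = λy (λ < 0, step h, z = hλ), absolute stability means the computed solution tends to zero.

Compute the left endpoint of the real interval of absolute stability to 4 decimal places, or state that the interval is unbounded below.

On y'=λy, z=hλ:
  y_{n+1} = y_n + z·[18/25·y_n + 7/25·y_{n+1}] ⇒ (1 − 7/25z)y_{n+1} = (1 + 18/25z)y_n
  Hence R(z) = (1 + 18/25z)/(1 − 7/25z).

Boundary: |R(x)|=1, x<0.
x=-1.33: |R|=0.0309
R=−1: 1+18/25x = −1+7/25x ⇒ -11/25x=2 ⇒ x=2/(-11/25)=-4.5455
Confirm numerically:
  x=-3.488: |R|=0.76461 <1
  x=-3.382: |R|=0.73707 <1
  x=-2.399: |R|=0.43505 <1
  x=-4.939: |R|=1.07267 >1
  x=-4.825: |R|=1.05232 >1
Interval (-4.5455, 0).

left endpoint -4.5455.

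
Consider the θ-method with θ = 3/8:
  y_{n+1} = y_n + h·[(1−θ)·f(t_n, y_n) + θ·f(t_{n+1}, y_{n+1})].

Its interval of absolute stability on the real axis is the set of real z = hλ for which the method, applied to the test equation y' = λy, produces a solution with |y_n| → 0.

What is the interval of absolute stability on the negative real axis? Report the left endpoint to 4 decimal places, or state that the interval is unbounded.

z∈(-8.0000,0).

Set f=λy, z=hλ:
  y_{n+1} = y_n + z·[5/8·y_n + 3/8·y_{n+1}] ⇒ (1 − 3/8z)y_{n+1} = (1 + 5/8z)y_n
  ⇒ R(z) = (1 + 5/8z)/(1 − 3/8z).

Boundary: |R(x)|=1, x<0.
x=-0.33: |R|=0.7063
R=−1: 1+5/8x = −1+3/8x ⇒ -1/4x=2 ⇒ x=2/(-1/4)=-8.0000
Confirm numerically:
  x=-6.318: |R|=0.87519 <1
  x=-6.232: |R|=0.86755 <1
  x=-4.589: |R|=0.68659 <1
  x=-8.399: |R|=1.02404 >1
  x=-8.320: |R|=1.01942 >1
Interval (-8.0000, 0).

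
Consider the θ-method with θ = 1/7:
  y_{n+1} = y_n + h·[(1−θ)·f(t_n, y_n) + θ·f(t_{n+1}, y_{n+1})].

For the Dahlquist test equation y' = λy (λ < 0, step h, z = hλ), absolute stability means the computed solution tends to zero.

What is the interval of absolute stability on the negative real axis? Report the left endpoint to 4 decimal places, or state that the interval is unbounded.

z∈(-2.8000,0).

Test eqn y'=λy, z=hλ:
  y_{n+1} = y_n + z·[6/7·y_n + 1/7·y_{n+1}] ⇒ (1 − 1/7z)y_{n+1} = (1 + 6/7z)y_n
  so R(z) = (1 + 6/7z)/(1 − 1/7z).

Find x<0 with |R(x)|<1.
x=-1.65: |R|=0.3353
R=−1: 1+6/7x = −1+1/7x ⇒ -5/7x=2 ⇒ x=2/(-5/7)=-2.8000
Confirm numerically:
  x=-2.530: |R|=0.85834 <1
  x=-1.916: |R|=0.50426 <1
  x=-1.642: |R|=0.33002 <1
  x=-1.545: |R|=0.26565 <1
  x=-3.372: |R|=1.27574 >1
  x=-3.076: |R|=1.13696 >1
Interval (-2.8000, 0).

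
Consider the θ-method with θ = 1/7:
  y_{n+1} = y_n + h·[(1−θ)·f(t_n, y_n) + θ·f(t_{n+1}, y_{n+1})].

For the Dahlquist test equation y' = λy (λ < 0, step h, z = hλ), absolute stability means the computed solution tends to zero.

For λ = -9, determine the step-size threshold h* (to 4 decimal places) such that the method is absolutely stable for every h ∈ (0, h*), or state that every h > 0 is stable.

(-2.8000,0); λ=-9 ⇒ h* = (14/5)/9 = 0.3111.

With y'=λy (z=hλ):
  y_{n+1} = y_n + z·[6/7·y_n + 1/7·y_{n+1}] ⇒ (1 − 1/7z)y_{n+1} = (1 + 6/7z)y_n
  so R(z) = (1 + 6/7z)/(1 − 1/7z).

Find x<0 with |R(x)|<1.
x=-1.19: |R|=0.0171
R=−1: 1+6/7x = −1+1/7x ⇒ -5/7x=2 ⇒ x=2/(-5/7)=-2.8000
Confirm numerically:
  x=-2.411: |R|=0.79333 <1
  x=-2.334: |R|=0.75037 <1
  x=-2.293: |R|=0.72721 <1
  x=-1.291: |R|=0.08998 <1
  x=-3.233: |R|=1.21157 >1
  x=-3.227: |R|=1.20876 >1
  x=-2.841: |R|=1.02083 >1
Stable set (-2.8000, 0).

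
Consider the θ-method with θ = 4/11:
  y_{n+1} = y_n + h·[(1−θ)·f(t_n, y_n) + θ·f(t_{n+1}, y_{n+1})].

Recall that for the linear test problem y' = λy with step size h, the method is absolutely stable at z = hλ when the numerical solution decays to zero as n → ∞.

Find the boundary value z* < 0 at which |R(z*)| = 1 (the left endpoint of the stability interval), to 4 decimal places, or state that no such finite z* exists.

left endpoint -7.3333.

Set f=λy, z=hλ:
  y_{n+1} = y_n + z·[7/11·y_n + 4/11·y_{n+1}] ⇒ (1 − 4/11z)y_{n+1} = (1 + 7/11z)y_n
  R(z) = (1 + 7/11z)/(1 − 4/11z).

Need |R(x)|<1, x<0.
x=-1.53: |R|=0.0169
R=−1: 1+7/11x = −1+4/11x ⇒ -3/11x=2 ⇒ x=2/(-3/11)=-7.3333
Confirm numerically:
  x=-6.150: |R|=0.90028 <1
  x=-5.753: |R|=0.86061 <1
  x=-3.386: |R|=0.51752 <1
  x=-3.149: |R|=0.46800 <1
  x=-7.772: |R|=1.03127 >1
  x=-7.434: |R|=1.00741 >1
Interval (-7.3333, 0).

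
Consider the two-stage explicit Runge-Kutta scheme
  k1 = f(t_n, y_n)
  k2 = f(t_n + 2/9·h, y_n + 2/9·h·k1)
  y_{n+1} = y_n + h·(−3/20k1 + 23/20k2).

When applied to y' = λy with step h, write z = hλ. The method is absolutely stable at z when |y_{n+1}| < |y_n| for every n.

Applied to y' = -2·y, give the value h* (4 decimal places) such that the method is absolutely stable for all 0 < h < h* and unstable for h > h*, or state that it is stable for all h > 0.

Set f=λy, z=hλ:
  k1=λy_n ⇒ h·k1=z·y_n;  k2=λ(1+2/9z)y_n ⇒ h·k2=z(1+2/9z)y_n
  y_{n+1}/y_n = 1 − 3/20z + 23/20z(1+2/9z) = 1 + z + 23/90z²
  R(z) = 1 + z + 23/90z².

Boundary: |R(x)|=1, x<0.
x=-0.7: |R|=0.4252
R=1: x+23/90x²=0 ⇒ x=−90/23=-3.9130; min R=1−1/(4·23/90)=0.0217>−1
Confirm numerically:
  x=-3.785: |R|=0.87615 <1
  x=-3.616: |R|=0.72551 <1
  x=-3.070: |R|=0.33859 <1
  x=-4.463: |R|=1.62725 >1
  x=-4.220: |R|=1.33104 >1
So |R|<1 on (-3.9130, 0).

(-3.9130,0); λ=-2 ⇒ h* = (90/23)/2 = 1.9565.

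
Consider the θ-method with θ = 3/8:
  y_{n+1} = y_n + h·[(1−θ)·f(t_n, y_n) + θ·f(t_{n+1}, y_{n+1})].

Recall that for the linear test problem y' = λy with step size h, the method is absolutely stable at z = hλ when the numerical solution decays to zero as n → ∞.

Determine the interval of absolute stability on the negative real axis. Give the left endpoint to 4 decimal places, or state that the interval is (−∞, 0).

Test eqn y'=λy, z=hλ:
  y_{n+1} = y_n + z·[5/8·y_n + 3/8·y_{n+1}] ⇒ (1 − 3/8z)y_{n+1} = (1 + 5/8z)y_n
  R(z) = (1 + 5/8z)/(1 − 3/8z).

Need |R(x)|<1, x<0.
x=-0.87: |R|=0.3440
R=−1: 1+5/8x = −1+3/8x ⇒ -1/4x=2 ⇒ x=2/(-1/4)=-8.0000
Confirm numerically:
  x=-7.498: |R|=0.96708 <1
  x=-7.340: |R|=0.95603 <1
  x=-6.216: |R|=0.86611 <1
  x=-4.251: |R|=0.63870 <1
  x=-8.437: |R|=1.02624 >1
  x=-8.413: |R|=1.02485 >1
Stable set (-8.0000, 0).

(-8.0000, 0).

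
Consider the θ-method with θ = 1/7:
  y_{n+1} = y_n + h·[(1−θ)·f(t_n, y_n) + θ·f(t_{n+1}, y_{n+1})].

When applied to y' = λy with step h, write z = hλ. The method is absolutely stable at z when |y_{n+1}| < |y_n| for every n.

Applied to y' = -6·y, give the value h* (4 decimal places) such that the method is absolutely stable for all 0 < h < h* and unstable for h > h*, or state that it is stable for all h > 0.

(-2.8000,0); λ=-6 ⇒ h* = (14/5)/6 = 0.4667.

On y'=λy, z=hλ:
  y_{n+1} = y_n + z·[6/7·y_n + 1/7·y_{n+1}] ⇒ (1 − 1/7z)y_{n+1} = (1 + 6/7z)y_n
  ⇒ R(z) = (1 + 6/7z)/(1 − 1/7z).

Find x<0 with |R(x)|<1.
x=-1.39: |R|=0.1597
R=−1: 1+6/7x = −1+1/7x ⇒ -5/7x=2 ⇒ x=2/(-5/7)=-2.8000
Confirm numerically:
  x=-2.706: |R|=0.95158 <1
  x=-1.699: |R|=0.36717 <1
  x=-1.303: |R|=0.09852 <1
  x=-3.360: |R|=1.27027 >1
  x=-3.339: |R|=1.26066 >1
  x=-3.182: |R|=1.18759 >1
Stable set (-2.8000, 0).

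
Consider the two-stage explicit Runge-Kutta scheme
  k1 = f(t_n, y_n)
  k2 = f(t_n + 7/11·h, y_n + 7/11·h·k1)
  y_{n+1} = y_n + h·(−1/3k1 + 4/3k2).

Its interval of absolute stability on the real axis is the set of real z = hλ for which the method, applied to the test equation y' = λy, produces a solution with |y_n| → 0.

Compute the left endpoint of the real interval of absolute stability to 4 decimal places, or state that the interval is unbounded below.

With y'=λy (z=hλ):
  k1=λy_n ⇒ h·k1=z·y_n;  k2=λ(1+7/11z)y_n ⇒ h·k2=z(1+7/11z)y_n
  y_{n+1}/y_n = 1 − 1/3z + 4/3z(1+7/11z) = 1 + z + 28/33z²
  ⇒ R(z) = 1 + z + 28/33z².

Boundary: |R(x)|=1, x<0.
x=-0.54: |R|=0.7074
R=1: x+28/33x²=0 ⇒ x=−33/28=-1.1786; min R=1−1/(4·28/33)=0.7054>−1
Confirm numerically:
  x=-1.058: |R|=0.89176 <1
  x=-0.977: |R|=0.83290 <1
  x=-0.973: |R|=0.83029 <1
  x=-0.644: |R|=0.70790 <1
  x=-1.623: |R|=1.61202 >1
  x=-1.516: |R|=1.43404 >1
Interval (-1.1786, 0).

left endpoint -1.1786.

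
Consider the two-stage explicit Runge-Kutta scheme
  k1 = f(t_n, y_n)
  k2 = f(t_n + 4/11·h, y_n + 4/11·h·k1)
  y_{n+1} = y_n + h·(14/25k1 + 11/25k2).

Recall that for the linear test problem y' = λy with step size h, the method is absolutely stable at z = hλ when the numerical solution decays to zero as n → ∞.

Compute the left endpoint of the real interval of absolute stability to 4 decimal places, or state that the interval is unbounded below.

z* = -6.2500.

Set f=λy, z=hλ:
  k1=λy_n ⇒ h·k1=z·y_n;  k2=λ(1+4/11z)y_n ⇒ h·k2=z(1+4/11z)y_n
  y_{n+1}/y_n = 1 + 14/25z + 11/25z(1+4/11z) = 1 + z + 4/25z²
  so R(z) = 1 + z + 4/25z².

Find x<0 with |R(x)|<1.
x=-1.15: |R|=0.0616
R=1: x+4/25x²=0 ⇒ x=−25/4=-6.2500; min R=1−1/(4·4/25)=-0.5625>−1
Confirm numerically:
  x=-5.750: |R|=0.54000 <1
  x=-5.224: |R|=0.14243 <1
  x=-3.986: |R|=0.44389 <1
  x=-6.707: |R|=1.49042 >1
  x=-6.350: |R|=1.10160 >1
So |R|<1 on (-6.2500, 0).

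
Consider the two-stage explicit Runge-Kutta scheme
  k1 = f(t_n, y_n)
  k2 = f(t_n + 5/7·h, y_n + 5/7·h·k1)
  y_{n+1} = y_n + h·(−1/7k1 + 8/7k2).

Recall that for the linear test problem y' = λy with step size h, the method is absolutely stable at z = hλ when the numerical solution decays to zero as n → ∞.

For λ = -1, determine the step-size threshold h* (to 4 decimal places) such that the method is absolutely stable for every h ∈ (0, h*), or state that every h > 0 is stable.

(-1.2250,0); λ=-1 ⇒ h* = (49/40)/1 = 1.2250.

Test eqn y'=λy, z=hλ:
  k1=λy_n ⇒ h·k1=z·y_n;  k2=λ(1+5/7z)y_n ⇒ h·k2=z(1+5/7z)y_n
  y_{n+1}/y_n = 1 − 1/7z + 8/7z(1+5/7z) = 1 + z + 40/49z²
  so R(z) = 1 + z + 40/49z².

Need |R(x)|<1, x<0.
x=-1.43: |R|=1.2393
R=1: x+40/49x²=0 ⇒ x=−49/40=-1.2250; min R=1−1/(4·40/49)=0.6937>−1
Confirm numerically:
  x=-1.133: |R|=0.91491 <1
  x=-1.129: |R|=0.91152 <1
  x=-0.709: |R|=0.70135 <1
  x=-0.661: |R|=0.69567 <1
  x=-1.681: |R|=1.62574 >1
  x=-1.646: |R|=1.56569 >1
  x=-1.260: |R|=1.03600 >1
Interval (-1.2250, 0).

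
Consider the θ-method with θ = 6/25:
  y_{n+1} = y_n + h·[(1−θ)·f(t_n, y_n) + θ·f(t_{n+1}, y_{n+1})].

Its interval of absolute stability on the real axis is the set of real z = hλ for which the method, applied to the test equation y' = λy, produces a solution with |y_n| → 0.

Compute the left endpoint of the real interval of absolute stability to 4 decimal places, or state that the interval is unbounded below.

z* = -3.8462.

Test eqn y'=λy, z=hλ:
  y_{n+1} = y_n + z·[19/25·y_n + 6/25·y_{n+1}] ⇒ (1 − 6/25z)y_{n+1} = (1 + 19/25z)y_n
  R(z) = (1 + 19/25z)/(1 − 6/25z).

Solve |R(x)|<1 on ℝ⁻.
x=-1.47: |R|=0.0866
R=−1: 1+19/25x = −1+6/25x ⇒ -13/25x=2 ⇒ x=2/(-13/25)=-3.8462
Confirm numerically:
  x=-2.451: |R|=0.54322 <1
  x=-2.295: |R|=0.47988 <1
  x=-1.781: |R|=0.24769 <1
  x=-1.729: |R|=0.22194 <1
  x=-4.086: |R|=1.06297 >1
  x=-3.939: |R|=1.02482 >1
Stable set (-3.8462, 0).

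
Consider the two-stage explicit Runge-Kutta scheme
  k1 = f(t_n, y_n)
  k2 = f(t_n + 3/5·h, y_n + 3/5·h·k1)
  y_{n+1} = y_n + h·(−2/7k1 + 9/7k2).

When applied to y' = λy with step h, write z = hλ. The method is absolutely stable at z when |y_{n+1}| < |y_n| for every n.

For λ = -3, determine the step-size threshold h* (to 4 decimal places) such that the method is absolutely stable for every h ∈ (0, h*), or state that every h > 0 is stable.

Test eqn y'=λy, z=hλ:
  k1=λy_n ⇒ h·k1=z·y_n;  k2=λ(1+3/5z)y_n ⇒ h·k2=z(1+3/5z)y_n
  y_{n+1}/y_n = 1 − 2/7z + 9/7z(1+3/5z) = 1 + z + 27/35z²
  R(z) = 1 + z + 27/35z².

Need |R(x)|<1, x<0.
x=-1.05: |R|=0.8005
R=1: x+27/35x²=0 ⇒ x=−35/27=-1.2963; min R=1−1/(4·27/35)=0.6759>−1
Confirm numerically:
  x=-1.084: |R|=0.82247 <1
  x=-1.033: |R|=0.79018 <1
  x=-0.753: |R|=0.68441 <1
  x=-0.595: |R|=0.67811 <1
  x=-1.519: |R|=1.26096 >1
  x=-1.417: |R|=1.13194 >1
So |R|<1 on (-1.2963, 0).

(-1.2963,0); λ=-3 ⇒ h* = (35/27)/3 = 0.4321.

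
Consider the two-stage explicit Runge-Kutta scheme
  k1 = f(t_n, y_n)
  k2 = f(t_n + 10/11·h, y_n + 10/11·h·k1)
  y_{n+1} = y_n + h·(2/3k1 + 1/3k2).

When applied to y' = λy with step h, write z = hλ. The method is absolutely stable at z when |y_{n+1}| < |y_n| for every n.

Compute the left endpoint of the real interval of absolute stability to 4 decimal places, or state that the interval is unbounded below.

With y'=λy (z=hλ):
  k1=λy_n ⇒ h·k1=z·y_n;  k2=λ(1+10/11z)y_n ⇒ h·k2=z(1+10/11z)y_n
  y_{n+1}/y_n = 1 + 2/3z + 1/3z(1+10/11z) = 1 + z + 10/33z²
  so R(z) = 1 + z + 10/33z².

Need |R(x)|<1, x<0.
x=-1.49: |R|=0.1828
R=1: x+10/33x²=0 ⇒ x=−33/10=-3.3000; min R=1−1/(4·10/33)=0.1750>−1
Confirm numerically:
  x=-2.780: |R|=0.56194 <1
  x=-1.987: |R|=0.20941 <1
  x=-1.886: |R|=0.19188 <1
  x=-1.330: |R|=0.20603 <1
  x=-3.685: |R|=1.42992 >1
  x=-3.360: |R|=1.06109 >1
Interval (-3.3000, 0).

z* = -3.3000.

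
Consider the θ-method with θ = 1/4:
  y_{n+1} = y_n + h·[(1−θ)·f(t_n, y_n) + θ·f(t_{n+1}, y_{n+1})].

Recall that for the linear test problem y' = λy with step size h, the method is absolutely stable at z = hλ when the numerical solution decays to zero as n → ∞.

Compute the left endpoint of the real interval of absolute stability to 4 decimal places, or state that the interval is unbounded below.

left endpoint -4.0000.

With y'=λy (z=hλ):
  y_{n+1} = y_n + z·[3/4·y_n + 1/4·y_{n+1}] ⇒ (1 − 1/4z)y_{n+1} = (1 + 3/4z)y_n
  Hence R(z) = (1 + 3/4z)/(1 − 1/4z).

Solve |R(x)|<1 on ℝ⁻.
x=-1.04: |R|=0.1746
R=−1: 1+3/4x = −1+1/4x ⇒ -1/2x=2 ⇒ x=2/(-1/2)=-4.0000
Confirm numerically:
  x=-3.024: |R|=0.72210 <1
  x=-2.284: |R|=0.45385 <1
  x=-1.931: |R|=0.30231 <1
  x=-1.872: |R|=0.27520 <1
  x=-4.475: |R|=1.11209 >1
  x=-4.109: |R|=1.02688 >1
Stable set (-4.0000, 0).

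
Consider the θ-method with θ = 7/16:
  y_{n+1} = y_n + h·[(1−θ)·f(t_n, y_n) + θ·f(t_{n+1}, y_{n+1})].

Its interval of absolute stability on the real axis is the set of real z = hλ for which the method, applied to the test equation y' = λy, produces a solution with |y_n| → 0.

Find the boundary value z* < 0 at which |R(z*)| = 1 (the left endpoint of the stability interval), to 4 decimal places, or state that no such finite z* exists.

On y'=λy, z=hλ:
  y_{n+1} = y_n + z·[9/16·y_n + 7/16·y_{n+1}] ⇒ (1 − 7/16z)y_{n+1} = (1 + 9/16z)y_n
  ⇒ R(z) = (1 + 9/16z)/(1 − 7/16z).

Solve |R(x)|<1 on ℝ⁻.
x=-1.61: |R|=0.0554
R=−1: 1+9/16x = −1+7/16x ⇒ -1/8x=2 ⇒ x=2/(-1/8)=-16.0000
Confirm numerically:
  x=-14.764: |R|=0.97929 <1
  x=-8.867: |R|=0.81726 <1
  x=-7.386: |R|=0.74553 <1
  x=-6.616: |R|=0.69881 <1
  x=-16.511: |R|=1.00777 >1
  x=-16.184: |R|=1.00285 >1
  x=-16.166: |R|=1.00257 >1
So |R|<1 on (-16.0000, 0).

left endpoint -16.0000.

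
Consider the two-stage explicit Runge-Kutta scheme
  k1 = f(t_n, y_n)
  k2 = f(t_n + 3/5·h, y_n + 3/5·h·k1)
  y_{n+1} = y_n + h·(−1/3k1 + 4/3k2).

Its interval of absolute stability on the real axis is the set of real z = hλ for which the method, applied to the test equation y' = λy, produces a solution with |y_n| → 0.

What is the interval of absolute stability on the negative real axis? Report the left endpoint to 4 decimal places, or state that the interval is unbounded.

On y'=λy, z=hλ:
  k1=λy_n ⇒ h·k1=z·y_n;  k2=λ(1+3/5z)y_n ⇒ h·k2=z(1+3/5z)y_n
  y_{n+1}/y_n = 1 − 1/3z + 4/3z(1+3/5z) = 1 + z + 4/5z²
  so R(z) = 1 + z + 4/5z².

Solve |R(x)|<1 on ℝ⁻.
x=-1.6: |R|=1.4480
R=1: x+4/5x²=0 ⇒ x=−5/4=-1.2500; min R=1−1/(4·4/5)=0.6875>−1
Confirm numerically:
  x=-0.979: |R|=0.78775 <1
  x=-0.956: |R|=0.77515 <1
  x=-0.858: |R|=0.73093 <1
  x=-1.440: |R|=1.21888 >1
  x=-1.389: |R|=1.15446 >1
Interval (-1.2500, 0).

(-1.2500, 0).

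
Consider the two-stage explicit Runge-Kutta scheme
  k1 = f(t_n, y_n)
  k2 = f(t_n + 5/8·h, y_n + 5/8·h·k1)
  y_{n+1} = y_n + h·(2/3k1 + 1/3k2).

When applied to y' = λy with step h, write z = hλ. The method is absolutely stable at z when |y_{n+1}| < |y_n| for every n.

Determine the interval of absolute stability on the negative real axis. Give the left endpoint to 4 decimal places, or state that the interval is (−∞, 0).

(-4.8000, 0).

With y'=λy (z=hλ):
  k1=λy_n ⇒ h·k1=z·y_n;  k2=λ(1+5/8z)y_n ⇒ h·k2=z(1+5/8z)y_n
  y_{n+1}/y_n = 1 + 2/3z + 1/3z(1+5/8z) = 1 + z + 5/24z²
  so R(z) = 1 + z + 5/24z².

Boundary: |R(x)|=1, x<0.
x=-0.33: |R|=0.6927
R=1: x+5/24x²=0 ⇒ x=−24/5=-4.8000; min R=1−1/(4·5/24)=-0.2000>−1
Confirm numerically:
  x=-3.910: |R|=0.27502 <1
  x=-3.250: |R|=0.04948 <1
  x=-2.961: |R|=0.13443 <1
  x=-2.232: |R|=0.19412 <1
  x=-5.249: |R|=1.49100 >1
  x=-5.227: |R|=1.46499 >1
  x=-5.004: |R|=1.21267 >1
Interval (-4.8000, 0).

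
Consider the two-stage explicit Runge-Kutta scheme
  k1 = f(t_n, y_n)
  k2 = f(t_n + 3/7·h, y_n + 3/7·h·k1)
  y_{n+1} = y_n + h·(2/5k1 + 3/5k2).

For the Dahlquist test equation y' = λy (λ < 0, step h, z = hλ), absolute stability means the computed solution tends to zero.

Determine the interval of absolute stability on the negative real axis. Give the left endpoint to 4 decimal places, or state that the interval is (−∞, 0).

On y'=λy, z=hλ:
  k1=λy_n ⇒ h·k1=z·y_n;  k2=λ(1+3/7z)y_n ⇒ h·k2=z(1+3/7z)y_n
  y_{n+1}/y_n = 1 + 2/5z + 3/5z(1+3/7z) = 1 + z + 9/35z²
  so R(z) = 1 + z + 9/35z².

Boundary: |R(x)|=1, x<0.
x=-1.44: |R|=0.0932
R=1: x+9/35x²=0 ⇒ x=−35/9=-3.8889; min R=1−1/(4·9/35)=0.0278>−1
Confirm numerically:
  x=-2.426: |R|=0.08741 <1
  x=-2.021: |R|=0.02928 <1
  x=-1.724: |R|=0.04027 <1
  x=-4.157: |R|=1.28660 >1
  x=-4.024: |R|=1.13981 >1
So |R|<1 on (-3.8889, 0).

z∈(-3.8889,0).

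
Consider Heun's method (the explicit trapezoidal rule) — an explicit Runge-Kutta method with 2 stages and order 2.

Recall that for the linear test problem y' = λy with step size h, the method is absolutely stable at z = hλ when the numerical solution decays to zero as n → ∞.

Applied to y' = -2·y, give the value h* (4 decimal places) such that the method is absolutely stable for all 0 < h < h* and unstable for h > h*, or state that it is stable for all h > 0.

On y'=λy, z=hλ:
  order 2, 2-stage ⇒ R(z)=1+z+z^2/2
  (e.g. R(-0.82)=0.51620, |R|=0.51620)

Solve |R(x)|<1 on ℝ⁻.
x=-0.82: |R|=0.5162
|R(-0.9)|=0.5050 |R(-0.86)|=0.5098 |R(-0.78)|=0.5242
Bisect:
  x_lo=-2.7550 |R|=2.0399  x_hi=-0.2571 |R|=0.7759
  mid=-1.50605 |R|=0.62804 →hi
  mid=-2.13050 |R|=1.13902 →lo
  mid=-1.81828 |R|=0.83479 →hi
  mid=-1.97439 |R|=0.97472 →hi
  mid=-2.05245 |R|=1.05382 →lo
  mid=-2.01342 |R|=1.01351 →lo
  mid=-1.99390 |R|=0.99392 →hi
  ...
  [-2.00000,-1.99985] ⇒ x*=-2.0000
So |R|<1 on (-2.0000, 0).

(-2.0000,0); λ=-2 ⇒ h* = 1.0000.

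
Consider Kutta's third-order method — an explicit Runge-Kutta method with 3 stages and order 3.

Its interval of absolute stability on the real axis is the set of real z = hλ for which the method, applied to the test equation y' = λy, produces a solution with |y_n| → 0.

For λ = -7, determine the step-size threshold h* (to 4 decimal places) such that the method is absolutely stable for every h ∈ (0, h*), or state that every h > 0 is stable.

With y'=λy (z=hλ):
  order 3, 3-stage ⇒ R(z)=1+z+z^2/2+z^3/6
  (e.g. R(-0.8)=0.43467, |R|=0.43467)

Need |R(x)|<1, x<0.
x=-0.8: |R|=0.4347
|R(-2.12)|=0.4608 |R(-0.94)|=0.3634 |R(-0.86)|=0.4038
Bisect:
  x_lo=-3.1641 |R|=2.4380  x_hi=-0.1909 |R|=0.8262
  mid=-1.67750 |R|=0.05724 →hi
  mid=-2.42082 |R|=0.85512 →hi
  mid=-2.79248 |R|=1.52277 →lo
  mid=-2.60665 |R|=1.16120 →lo
  mid=-2.51373 |R|=1.00163 →lo
  mid=-2.46728 |R|=0.92679 →hi
  mid=-2.49050 |R|=0.96380 →hi
  mid=-2.50212 |R|=0.98261 →hi
  ...
  [-2.51283,-2.51264] ⇒ x*=-2.5127
Interval (-2.5127, 0).

(-2.5127,0); λ=-7 ⇒ h* = 0.3590.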